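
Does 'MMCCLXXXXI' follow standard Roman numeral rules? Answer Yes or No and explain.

'MMCCLXXXXI': More than 3 consecutive X's

No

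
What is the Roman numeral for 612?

Convert 612 to Roman numerals:
  612 contains 1×500 (D)
  112 contains 1×100 (C)
  12 contains 1×10 (X)
  2 contains 2×1 (II)

DCXII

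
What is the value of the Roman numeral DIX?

DIX: D=500, IX=9
500 + 9 = 509

509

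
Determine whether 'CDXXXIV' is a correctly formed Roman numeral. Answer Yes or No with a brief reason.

'CDXXXIV': Check the rules: uses only the symbols I, V, X, L, C, D, M; no symbol is repeated more than three times in a row; V, L and D each appear at most once; the only places a smaller symbol precedes a larger one are the allowed subtractive pairs CD, IV, the symbol right after such a pair (if any) is smaller than the pair's first symbol, and otherwise the values never increase from left to right. Value: CD (400) + X (10) + X (10) + X (10) + IV (4) = 434. So it is a valid standard Roman numeral.

Yes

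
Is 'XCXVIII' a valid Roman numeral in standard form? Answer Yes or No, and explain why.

'XCXVIII': X cannot come right after the subtractive pair XC: once X is subtracted in XC, the next symbol must be smaller than X

No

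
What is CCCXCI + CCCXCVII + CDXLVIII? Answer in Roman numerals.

CCCXCI = 391, CCCXCVII = 397, CDXLVIII = 448
391 + 397 = 788
788 + 448 = 1236

MCCXXXVI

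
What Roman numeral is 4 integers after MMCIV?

MMCIV = 2104
2104 + 4 = 2108

MMCVIII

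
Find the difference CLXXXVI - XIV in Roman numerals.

CLXXXVI = 186
XIV = 14
186 - 14 = 172

CLXXII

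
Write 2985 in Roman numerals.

Convert 2985 to Roman numerals:
  2985 contains 2×1000 (MM)
  985 contains 1×900 (CM)
  85 contains 1×50 (L)
  35 contains 3×10 (XXX)
  5 contains 1×5 (V)

MMCMLXXXV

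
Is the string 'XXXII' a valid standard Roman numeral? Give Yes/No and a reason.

'XXXII': Check the rules: uses only the symbols I, V, X, L, C, D, M; no symbol is repeated more than three times in a row; V, L and D each appear at most once; no smaller symbol precedes a larger one (values never increase from left to right). Value: X (10) + X (10) + X (10) + I (1) + I (1) = 32. So it is a valid standard Roman numeral.

Yes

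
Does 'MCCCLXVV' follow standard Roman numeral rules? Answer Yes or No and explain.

'MCCCLXVV': V should not appear more than once

No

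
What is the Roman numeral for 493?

Convert 493 to Roman numerals:
  493 contains 1×400 (CD)
  93 contains 1×90 (XC)
  3 contains 3×1 (III)

CDXCIII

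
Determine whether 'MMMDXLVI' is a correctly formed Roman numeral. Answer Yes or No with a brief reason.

'MMMDXLVI': Check the rules: uses only the symbols I, V, X, L, C, D, M; no symbol is repeated more than three times in a row; V, L and D each appear at most once; the only place a smaller symbol precedes a larger one is the allowed subtractive pair XL, the symbol right after such a pair (if any) is smaller than the pair's first symbol, and otherwise the values never increase from left to right. Value: M (1000) + M (1000) + M (1000) + D (500) + XL (40) + V (5) + I (1) = 3546. So it is a valid standard Roman numeral.

Yes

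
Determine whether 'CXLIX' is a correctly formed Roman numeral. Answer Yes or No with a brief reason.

'CXLIX': Check the rules: uses only the symbols I, V, X, L, C, D, M; no symbol is repeated more than three times in a row; V, L and D each appear at most once; the only places a smaller symbol precedes a larger one are the allowed subtractive pairs XL, IX, the symbol right after such a pair (if any) is smaller than the pair's first symbol, and otherwise the values never increase from left to right. Value: C (100) + XL (40) + IX (9) = 149. So it is a valid standard Roman numeral.

Yes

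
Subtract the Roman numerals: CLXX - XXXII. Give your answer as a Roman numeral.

CLXX = 170
XXXII = 32
170 - 32 = 138

CXXXVIII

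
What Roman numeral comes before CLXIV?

CLXIV = 164; previous is 163

CLXIII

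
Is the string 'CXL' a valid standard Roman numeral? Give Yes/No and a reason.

'CXL': Check the rules: uses only the symbols I, V, X, L, C, D, M; no symbol is repeated more than three times in a row; V, L and D each appear at most once; the only place a smaller symbol precedes a larger one is the allowed subtractive pair XL, the symbol right after such a pair (if any) is smaller than the pair's first symbol, and otherwise the values never increase from left to right. Value: C (100) + XL (40) = 140. So it is a valid standard Roman numeral.

Yes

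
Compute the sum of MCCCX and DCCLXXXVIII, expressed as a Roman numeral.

MCCCX = 1310
DCCLXXXVIII = 788
1310 + 788 = 2098

MMXCVIII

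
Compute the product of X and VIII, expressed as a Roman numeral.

X = 10
VIII = 8
10 × 8 = 80

LXXX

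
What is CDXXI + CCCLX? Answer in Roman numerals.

CDXXI = 421
CCCLX = 360
421 + 360 = 781

DCCLXXXI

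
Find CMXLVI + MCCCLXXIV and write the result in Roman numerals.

CMXLVI = 946
MCCCLXXIV = 1374
946 + 1374 = 2320

MMCCCXX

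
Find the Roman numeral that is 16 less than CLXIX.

CLXIX = 169
169 - 16 = 153

CLIII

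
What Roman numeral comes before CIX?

CIX = 109; previous is 108

CVIII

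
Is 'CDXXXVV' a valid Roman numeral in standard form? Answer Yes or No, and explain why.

'CDXXXVV': V should not appear more than once

No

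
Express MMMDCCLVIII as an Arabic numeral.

MMMDCCLVIII: M=1000, M=1000, M=1000, D=500, C=100, C=100, L=50, V=5, I=1, I=1, I=1
1000 + 1000 + 1000 + 500 + 100 + 100 + 50 + 5 + 1 + 1 + 1 = 3758

3758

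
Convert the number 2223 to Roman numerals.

Convert 2223 to Roman numerals:
  2223 contains 2×1000 (MM)
  223 contains 2×100 (CC)
  23 contains 2×10 (XX)
  3 contains 3×1 (III)

MMCCXXIII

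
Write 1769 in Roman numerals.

Convert 1769 to Roman numerals:
  1769 contains 1×1000 (M)
  769 contains 1×500 (D)
  269 contains 2×100 (CC)
  69 contains 1×50 (L)
  19 contains 1×10 (X)
  9 contains 1×9 (IX)

MDCCLXIX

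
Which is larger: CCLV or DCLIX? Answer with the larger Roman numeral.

CCLV = 255
DCLIX = 659
659 is larger

DCLIX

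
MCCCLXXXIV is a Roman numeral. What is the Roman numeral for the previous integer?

MCCCLXXXIV = 1384, so the previous integer is 1384 - 1 = 1383

MCCCLXXXIII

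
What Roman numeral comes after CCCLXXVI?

CCCLXXVI = 376; next is 377

CCCLXXVII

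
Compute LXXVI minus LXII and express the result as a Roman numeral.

LXXVI = 76
LXII = 62
76 - 62 = 14

XIV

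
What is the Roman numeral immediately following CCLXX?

CCLXX = 270, so the next integer is 270 + 1 = 271

CCLXXI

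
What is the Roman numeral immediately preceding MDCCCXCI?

MDCCCXCI = 1891, so the previous integer is 1891 - 1 = 1890

MDCCCXC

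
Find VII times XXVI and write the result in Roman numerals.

VII = 7
XXVI = 26
7 × 26 = 182

CLXXXII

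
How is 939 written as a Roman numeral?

Convert 939 to Roman numerals:
  939 contains 1×900 (CM)
  39 contains 3×10 (XXX)
  9 contains 1×9 (IX)

CMXXXIX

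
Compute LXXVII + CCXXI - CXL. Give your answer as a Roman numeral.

LXXVII = 77, CCXXI = 221, CXL = 140
77 + 221 = 298
298 - 140 = 158

CLVIII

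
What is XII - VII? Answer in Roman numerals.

XII = 12
VII = 7
12 - 7 = 5

V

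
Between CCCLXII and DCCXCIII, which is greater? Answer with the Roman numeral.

CCCLXII = 362
DCCXCIII = 793
793 is larger

DCCXCIII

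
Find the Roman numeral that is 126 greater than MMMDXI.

MMMDXI = 3511
3511 + 126 = 3637

MMMDCXXXVII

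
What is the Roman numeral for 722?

Convert 722 to Roman numerals:
  722 contains 1×500 (D)
  222 contains 2×100 (CC)
  22 contains 2×10 (XX)
  2 contains 2×1 (II)

DCCXXII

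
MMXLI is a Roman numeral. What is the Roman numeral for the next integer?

MMXLI = 2041; next is 2042

MMXLII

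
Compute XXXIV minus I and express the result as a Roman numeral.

XXXIV = 34
I = 1
34 - 1 = 33

XXXIII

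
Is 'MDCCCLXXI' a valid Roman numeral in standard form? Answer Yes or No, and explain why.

'MDCCCLXXI': Check the rules: uses only the symbols I, V, X, L, C, D, M; no symbol is repeated more than three times in a row; V, L and D each appear at most once; no smaller symbol precedes a larger one (values never increase from left to right). Value: M (1000) + D (500) + C (100) + C (100) + C (100) + L (50) + X (10) + X (10) + I (1) = 1871. So it is a valid standard Roman numeral.

Yes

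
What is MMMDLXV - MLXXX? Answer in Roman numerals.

MMMDLXV = 3565
MLXXX = 1080
3565 - 1080 = 2485

MMCDLXXXV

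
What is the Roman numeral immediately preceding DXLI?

DXLI = 541; previous is 540

DXL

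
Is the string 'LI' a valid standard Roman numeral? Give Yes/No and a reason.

'LI': Check the rules: uses only the symbols I, V, X, L, C, D, M; no symbol is repeated more than three times in a row; V, L and D each appear at most once; no smaller symbol precedes a larger one (values never increase from left to right). Value: L (50) + I (1) = 51. So it is a valid standard Roman numeral.

Yes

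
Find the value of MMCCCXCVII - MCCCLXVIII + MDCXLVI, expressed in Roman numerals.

MMCCCXCVII = 2397, MCCCLXVIII = 1368, MDCXLVI = 1646
2397 - 1368 = 1029
1029 + 1646 = 2675

MMDCLXXV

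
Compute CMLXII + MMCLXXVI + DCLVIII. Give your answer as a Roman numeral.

CMLXII = 962, MMCLXXVI = 2176, DCLVIII = 658
962 + 2176 = 3138
3138 + 658 = 3796

MMMDCCXCVI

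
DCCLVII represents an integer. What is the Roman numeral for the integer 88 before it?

DCCLVII = 757
757 - 88 = 669

DCLXIX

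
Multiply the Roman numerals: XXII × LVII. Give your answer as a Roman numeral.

XXII = 22
LVII = 57
22 × 57 = 1254

MCCLIV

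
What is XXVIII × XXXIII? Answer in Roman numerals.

XXVIII = 28
XXXIII = 33
28 × 33 = 924

CMXXIV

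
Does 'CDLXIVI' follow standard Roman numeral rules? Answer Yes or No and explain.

'CDLXIVI': I cannot come right after the subtractive pair IV: once I is subtracted in IV, the next symbol must be smaller than I

No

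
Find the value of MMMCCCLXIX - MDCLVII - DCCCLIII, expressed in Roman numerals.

MMMCCCLXIX = 3369, MDCLVII = 1657, DCCCLIII = 853
3369 - 1657 = 1712
1712 - 853 = 859

DCCCLIX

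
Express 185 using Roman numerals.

Convert 185 to Roman numerals:
  185 contains 1×100 (C)
  85 contains 1×50 (L)
  35 contains 3×10 (XXX)
  5 contains 1×5 (V)

CLXXXV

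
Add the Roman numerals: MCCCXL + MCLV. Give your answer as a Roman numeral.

MCCCXL = 1340
MCLV = 1155
1340 + 1155 = 2495

MMCDXCV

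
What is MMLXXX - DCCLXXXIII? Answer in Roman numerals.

MMLXXX = 2080
DCCLXXXIII = 783
2080 - 783 = 1297

MCCXCVII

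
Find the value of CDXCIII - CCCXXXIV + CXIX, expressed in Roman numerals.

CDXCIII = 493, CCCXXXIV = 334, CXIX = 119
493 - 334 = 159
159 + 119 = 278

CCLXXVIII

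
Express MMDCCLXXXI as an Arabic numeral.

MMDCCLXXXI: M=1000, M=1000, D=500, C=100, C=100, L=50, X=10, X=10, X=10, I=1
1000 + 1000 + 500 + 100 + 100 + 50 + 10 + 10 + 10 + 1 = 2781

2781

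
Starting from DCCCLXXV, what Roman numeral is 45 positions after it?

DCCCLXXV = 875
875 + 45 = 920

CMXX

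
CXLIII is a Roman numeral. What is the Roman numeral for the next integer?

CXLIII = 143, so the next integer is 143 + 1 = 144

CXLIV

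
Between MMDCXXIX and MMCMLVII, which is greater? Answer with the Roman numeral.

MMDCXXIX = 2629
MMCMLVII = 2957
2957 is larger

MMCMLVII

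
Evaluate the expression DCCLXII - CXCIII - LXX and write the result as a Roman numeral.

DCCLXII = 762, CXCIII = 193, LXX = 70
762 - 193 = 569
569 - 70 = 499

CDXCIX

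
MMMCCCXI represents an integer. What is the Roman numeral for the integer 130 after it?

MMMCCCXI = 3311
3311 + 130 = 3441

MMMCDXLI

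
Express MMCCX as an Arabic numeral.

MMCCX: M=1000, M=1000, C=100, C=100, X=10
1000 + 1000 + 100 + 100 + 10 = 2210

2210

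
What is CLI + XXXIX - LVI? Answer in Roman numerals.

CLI = 151, XXXIX = 39, LVI = 56
151 + 39 = 190
190 - 56 = 134

CXXXIV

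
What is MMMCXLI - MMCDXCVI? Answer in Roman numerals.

MMMCXLI = 3141
MMCDXCVI = 2496
3141 - 2496 = 645

DCXLV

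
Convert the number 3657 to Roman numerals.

Convert 3657 to Roman numerals:
  3657 contains 3×1000 (MMM)
  657 contains 1×500 (D)
  157 contains 1×100 (C)
  57 contains 1×50 (L)
  7 contains 1×5 (V)
  2 contains 2×1 (II)

MMMDCLVII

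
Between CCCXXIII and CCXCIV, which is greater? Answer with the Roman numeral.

CCCXXIII = 323
CCXCIV = 294
323 is larger

CCCXXIII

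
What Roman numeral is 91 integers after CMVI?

CMVI = 906
906 + 91 = 997

CMXCVII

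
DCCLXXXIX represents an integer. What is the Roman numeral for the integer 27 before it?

DCCLXXXIX = 789
789 - 27 = 762

DCCLXII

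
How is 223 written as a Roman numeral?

Convert 223 to Roman numerals:
  223 contains 2×100 (CC)
  23 contains 2×10 (XX)
  3 contains 3×1 (III)

CCXXIII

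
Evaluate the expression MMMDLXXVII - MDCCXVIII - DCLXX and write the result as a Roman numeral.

MMMDLXXVII = 3577, MDCCXVIII = 1718, DCLXX = 670
3577 - 1718 = 1859
1859 - 670 = 1189

MCLXXXIX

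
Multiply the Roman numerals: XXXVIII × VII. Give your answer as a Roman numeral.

XXXVIII = 38
VII = 7
38 × 7 = 266

CCLXVI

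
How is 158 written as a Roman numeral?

Convert 158 to Roman numerals:
  158 contains 1×100 (C)
  58 contains 1×50 (L)
  8 contains 1×5 (V)
  3 contains 3×1 (III)

CLVIII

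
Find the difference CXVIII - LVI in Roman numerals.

CXVIII = 118
LVI = 56
118 - 56 = 62

LXII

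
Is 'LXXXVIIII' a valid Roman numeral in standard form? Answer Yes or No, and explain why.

'LXXXVIIII': More than 3 consecutive I's

No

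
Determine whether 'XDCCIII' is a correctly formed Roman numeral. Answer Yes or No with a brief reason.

'XDCCIII': Invalid subtractive combination: XD

No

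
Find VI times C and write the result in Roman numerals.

VI = 6
C = 100
6 × 100 = 600

DC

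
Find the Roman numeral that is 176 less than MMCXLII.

MMCXLII = 2142
2142 - 176 = 1966

MCMLXVI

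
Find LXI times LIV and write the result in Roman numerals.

LXI = 61
LIV = 54
61 × 54 = 3294

MMMCCXCIV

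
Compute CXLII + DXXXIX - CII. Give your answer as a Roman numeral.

CXLII = 142, DXXXIX = 539, CII = 102
142 + 539 = 681
681 - 102 = 579

DLXXIX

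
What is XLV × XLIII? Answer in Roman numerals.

XLV = 45
XLIII = 43
45 × 43 = 1935

MCMXXXV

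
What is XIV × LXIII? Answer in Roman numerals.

XIV = 14
LXIII = 63
14 × 63 = 882

DCCCLXXXII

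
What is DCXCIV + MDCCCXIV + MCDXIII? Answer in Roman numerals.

DCXCIV = 694, MDCCCXIV = 1814, MCDXIII = 1413
694 + 1814 = 2508
2508 + 1413 = 3921

MMMCMXXI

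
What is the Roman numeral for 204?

Convert 204 to Roman numerals:
  204 contains 2×100 (CC)
  4 contains 1×4 (IV)

CCIV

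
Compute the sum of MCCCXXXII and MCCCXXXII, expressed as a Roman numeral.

MCCCXXXII = 1332
MCCCXXXII = 1332
1332 + 1332 = 2664

MMDCLXIV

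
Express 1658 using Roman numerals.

Convert 1658 to Roman numerals:
  1658 contains 1×1000 (M)
  658 contains 1×500 (D)
  158 contains 1×100 (C)
  58 contains 1×50 (L)
  8 contains 1×5 (V)
  3 contains 3×1 (III)

MDCLVIII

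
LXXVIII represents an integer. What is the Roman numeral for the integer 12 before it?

LXXVIII = 78
78 - 12 = 66

LXVI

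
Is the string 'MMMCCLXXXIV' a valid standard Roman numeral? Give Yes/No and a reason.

'MMMCCLXXXIV': Check the rules: uses only the symbols I, V, X, L, C, D, M; no symbol is repeated more than three times in a row; V, L and D each appear at most once; the only place a smaller symbol precedes a larger one is the allowed subtractive pair IV, the symbol right after such a pair (if any) is smaller than the pair's first symbol, and otherwise the values never increase from left to right. Value: M (1000) + M (1000) + M (1000) + C (100) + C (100) + L (50) + X (10) + X (10) + X (10) + IV (4) = 3284. So it is a valid standard Roman numeral.

Yes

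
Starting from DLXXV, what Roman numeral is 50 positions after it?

DLXXV = 575
575 + 50 = 625

DCXXV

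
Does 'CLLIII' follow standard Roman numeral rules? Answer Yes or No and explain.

'CLLIII': L should not appear more than once

No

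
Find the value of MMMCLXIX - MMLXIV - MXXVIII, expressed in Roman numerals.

MMMCLXIX = 3169, MMLXIV = 2064, MXXVIII = 1028
3169 - 2064 = 1105
1105 - 1028 = 77

LXXVII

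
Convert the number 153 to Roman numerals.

Convert 153 to Roman numerals:
  153 contains 1×100 (C)
  53 contains 1×50 (L)
  3 contains 3×1 (III)

CLIII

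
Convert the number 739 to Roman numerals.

Convert 739 to Roman numerals:
  739 contains 1×500 (D)
  239 contains 2×100 (CC)
  39 contains 3×10 (XXX)
  9 contains 1×9 (IX)

DCCXXXIX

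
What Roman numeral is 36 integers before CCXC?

CCXC = 290
290 - 36 = 254

CCLIV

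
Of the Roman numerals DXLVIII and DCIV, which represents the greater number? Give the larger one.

DXLVIII = 548
DCIV = 604
604 is larger

DCIV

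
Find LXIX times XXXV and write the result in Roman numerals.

LXIX = 69
XXXV = 35
69 × 35 = 2415

MMCDXV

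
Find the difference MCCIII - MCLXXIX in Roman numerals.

MCCIII = 1203
MCLXXIX = 1179
1203 - 1179 = 24

XXIV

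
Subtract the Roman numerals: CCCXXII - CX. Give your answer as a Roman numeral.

CCCXXII = 322
CX = 110
322 - 110 = 212

CCXII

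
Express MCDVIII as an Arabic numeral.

MCDVIII: M=1000, CD=400, V=5, I=1, I=1, I=1
1000 + 400 + 5 + 1 + 1 + 1 = 1408

1408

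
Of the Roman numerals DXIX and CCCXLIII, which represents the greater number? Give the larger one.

DXIX = 519
CCCXLIII = 343
519 is larger

DXIX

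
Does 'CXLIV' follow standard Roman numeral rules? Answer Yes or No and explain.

'CXLIV': Check the rules: uses only the symbols I, V, X, L, C, D, M; no symbol is repeated more than three times in a row; V, L and D each appear at most once; the only places a smaller symbol precedes a larger one are the allowed subtractive pairs XL, IV, the symbol right after such a pair (if any) is smaller than the pair's first symbol, and otherwise the values never increase from left to right. Value: C (100) + XL (40) + IV (4) = 144. So it is a valid standard Roman numeral.

Yes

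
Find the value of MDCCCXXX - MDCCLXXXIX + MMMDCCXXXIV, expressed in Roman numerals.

MDCCCXXX = 1830, MDCCLXXXIX = 1789, MMMDCCXXXIV = 3734
1830 - 1789 = 41
41 + 3734 = 3775

MMMDCCLXXV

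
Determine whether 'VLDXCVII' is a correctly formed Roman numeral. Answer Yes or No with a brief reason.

'VLDXCVII': V should not appear more than once

No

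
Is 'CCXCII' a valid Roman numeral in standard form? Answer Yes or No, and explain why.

'CCXCII': Check the rules: uses only the symbols I, V, X, L, C, D, M; no symbol is repeated more than three times in a row; V, L and D each appear at most once; the only place a smaller symbol precedes a larger one is the allowed subtractive pair XC, the symbol right after such a pair (if any) is smaller than the pair's first symbol, and otherwise the values never increase from left to right. Value: C (100) + C (100) + XC (90) + I (1) + I (1) = 292. So it is a valid standard Roman numeral.

Yes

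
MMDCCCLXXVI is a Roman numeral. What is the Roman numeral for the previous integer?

MMDCCCLXXVI = 2876, so the previous integer is 2876 - 1 = 2875

MMDCCCLXXV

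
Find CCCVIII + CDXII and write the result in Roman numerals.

CCCVIII = 308
CDXII = 412
308 + 412 = 720

DCCXX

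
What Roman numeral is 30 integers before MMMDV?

MMMDV = 3505
3505 - 30 = 3475

MMMCDLXXV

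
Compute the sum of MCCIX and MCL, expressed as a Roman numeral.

MCCIX = 1209
MCL = 1150
1209 + 1150 = 2359

MMCCCLIX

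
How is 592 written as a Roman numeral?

Convert 592 to Roman numerals:
  592 contains 1×500 (D)
  92 contains 1×90 (XC)
  2 contains 2×1 (II)

DXCII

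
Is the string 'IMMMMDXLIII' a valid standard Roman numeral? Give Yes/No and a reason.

'IMMMMDXLIII': More than 3 consecutive M's

No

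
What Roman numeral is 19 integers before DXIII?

DXIII = 513
513 - 19 = 494

CDXCIV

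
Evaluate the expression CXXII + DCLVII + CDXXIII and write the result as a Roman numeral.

CXXII = 122, DCLVII = 657, CDXXIII = 423
122 + 657 = 779
779 + 423 = 1202

MCCII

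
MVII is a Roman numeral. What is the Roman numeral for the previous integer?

MVII = 1007, so the previous integer is 1007 - 1 = 1006

MVI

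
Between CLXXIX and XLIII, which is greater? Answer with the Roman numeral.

CLXXIX = 179
XLIII = 43
179 is larger

CLXXIX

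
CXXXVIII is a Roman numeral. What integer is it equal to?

CXXXVIII: C=100, X=10, X=10, X=10, V=5, I=1, I=1, I=1
100 + 10 + 10 + 10 + 5 + 1 + 1 + 1 = 138

138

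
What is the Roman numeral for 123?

Convert 123 to Roman numerals:
  123 contains 1×100 (C)
  23 contains 2×10 (XX)
  3 contains 3×1 (III)

CXXIII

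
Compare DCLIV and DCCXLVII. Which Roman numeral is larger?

DCLIV = 654
DCCXLVII = 747
747 is larger

DCCXLVII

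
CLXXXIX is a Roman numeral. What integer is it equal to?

CLXXXIX: C=100, L=50, X=10, X=10, X=10, IX=9
100 + 50 + 10 + 10 + 10 + 9 = 189

189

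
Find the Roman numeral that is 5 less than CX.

CX = 110
110 - 5 = 105

CV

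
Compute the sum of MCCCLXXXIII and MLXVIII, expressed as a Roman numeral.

MCCCLXXXIII = 1383
MLXVIII = 1068
1383 + 1068 = 2451

MMCDLI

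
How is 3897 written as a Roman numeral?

Convert 3897 to Roman numerals:
  3897 contains 3×1000 (MMM)
  897 contains 1×500 (D)
  397 contains 3×100 (CCC)
  97 contains 1×90 (XC)
  7 contains 1×5 (V)
  2 contains 2×1 (II)

MMMDCCCXCVII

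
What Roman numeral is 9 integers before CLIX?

CLIX = 159
159 - 9 = 150

CL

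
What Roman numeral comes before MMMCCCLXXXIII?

MMMCCCLXXXIII = 3383; previous is 3382

MMMCCCLXXXII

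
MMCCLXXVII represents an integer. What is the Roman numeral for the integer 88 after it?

MMCCLXXVII = 2277
2277 + 88 = 2365

MMCCCLXV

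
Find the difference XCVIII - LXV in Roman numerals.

XCVIII = 98
LXV = 65
98 - 65 = 33

XXXIII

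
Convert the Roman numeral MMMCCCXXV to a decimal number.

MMMCCCXXV: M=1000, M=1000, M=1000, C=100, C=100, C=100, X=10, X=10, V=5
1000 + 1000 + 1000 + 100 + 100 + 100 + 10 + 10 + 5 = 3325

3325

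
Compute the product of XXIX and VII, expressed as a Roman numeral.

XXIX = 29
VII = 7
29 × 7 = 203

CCIII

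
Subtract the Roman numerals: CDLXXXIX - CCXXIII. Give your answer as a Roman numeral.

CDLXXXIX = 489
CCXXIII = 223
489 - 223 = 266

CCLXVI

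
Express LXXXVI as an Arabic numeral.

LXXXVI: L=50, X=10, X=10, X=10, V=5, I=1
50 + 10 + 10 + 10 + 5 + 1 = 86

86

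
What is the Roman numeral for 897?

Convert 897 to Roman numerals:
  897 contains 1×500 (D)
  397 contains 3×100 (CCC)
  97 contains 1×90 (XC)
  7 contains 1×5 (V)
  2 contains 2×1 (II)

DCCCXCVII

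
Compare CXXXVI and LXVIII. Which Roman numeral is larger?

CXXXVI = 136
LXVIII = 68
136 is larger

CXXXVI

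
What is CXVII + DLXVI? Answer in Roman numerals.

CXVII = 117
DLXVI = 566
117 + 566 = 683

DCLXXXIII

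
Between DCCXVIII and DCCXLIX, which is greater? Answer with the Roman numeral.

DCCXVIII = 718
DCCXLIX = 749
749 is larger

DCCXLIX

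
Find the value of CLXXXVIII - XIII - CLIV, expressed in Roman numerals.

CLXXXVIII = 188, XIII = 13, CLIV = 154
188 - 13 = 175
175 - 154 = 21

XXI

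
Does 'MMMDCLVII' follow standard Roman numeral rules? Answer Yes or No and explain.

'MMMDCLVII': Check the rules: uses only the symbols I, V, X, L, C, D, M; no symbol is repeated more than three times in a row; V, L and D each appear at most once; no smaller symbol precedes a larger one (values never increase from left to right). Value: M (1000) + M (1000) + M (1000) + D (500) + C (100) + L (50) + V (5) + I (1) + I (1) = 3657. So it is a valid standard Roman numeral.

Yes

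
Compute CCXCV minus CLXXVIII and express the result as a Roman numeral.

CCXCV = 295
CLXXVIII = 178
295 - 178 = 117

CXVII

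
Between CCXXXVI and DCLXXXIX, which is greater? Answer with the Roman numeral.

CCXXXVI = 236
DCLXXXIX = 689
689 is larger

DCLXXXIX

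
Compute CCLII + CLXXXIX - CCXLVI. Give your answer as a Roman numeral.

CCLII = 252, CLXXXIX = 189, CCXLVI = 246
252 + 189 = 441
441 - 246 = 195

CXCV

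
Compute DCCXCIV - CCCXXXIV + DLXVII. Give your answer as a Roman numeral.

DCCXCIV = 794, CCCXXXIV = 334, DLXVII = 567
794 - 334 = 460
460 + 567 = 1027

MXXVII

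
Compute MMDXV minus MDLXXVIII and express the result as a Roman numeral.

MMDXV = 2515
MDLXXVIII = 1578
2515 - 1578 = 937

CMXXXVII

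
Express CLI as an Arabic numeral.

CLI: C=100, L=50, I=1
100 + 50 + 1 = 151

151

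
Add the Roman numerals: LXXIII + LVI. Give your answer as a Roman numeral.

LXXIII = 73
LVI = 56
73 + 56 = 129

CXXIX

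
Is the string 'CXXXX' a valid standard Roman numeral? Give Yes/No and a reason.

'CXXXX': More than 3 consecutive X's

No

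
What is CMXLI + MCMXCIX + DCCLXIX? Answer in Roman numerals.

CMXLI = 941, MCMXCIX = 1999, DCCLXIX = 769
941 + 1999 = 2940
2940 + 769 = 3709

MMMDCCIX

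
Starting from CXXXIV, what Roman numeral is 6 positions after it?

CXXXIV = 134
134 + 6 = 140

CXL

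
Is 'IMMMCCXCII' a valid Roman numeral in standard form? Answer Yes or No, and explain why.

'IMMMCCXCII': Invalid subtractive combination: IM

No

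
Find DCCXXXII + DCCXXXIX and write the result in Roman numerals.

DCCXXXII = 732
DCCXXXIX = 739
732 + 739 = 1471

MCDLXXI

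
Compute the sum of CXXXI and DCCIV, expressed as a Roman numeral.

CXXXI = 131
DCCIV = 704
131 + 704 = 835

DCCCXXXV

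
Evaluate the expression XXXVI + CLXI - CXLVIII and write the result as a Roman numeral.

XXXVI = 36, CLXI = 161, CXLVIII = 148
36 + 161 = 197
197 - 148 = 49

XLIX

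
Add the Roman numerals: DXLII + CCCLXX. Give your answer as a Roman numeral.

DXLII = 542
CCCLXX = 370
542 + 370 = 912

CMXII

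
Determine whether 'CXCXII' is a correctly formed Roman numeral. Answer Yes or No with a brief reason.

'CXCXII': X cannot come right after the subtractive pair XC: once X is subtracted in XC, the next symbol must be smaller than X

No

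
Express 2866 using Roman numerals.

Convert 2866 to Roman numerals:
  2866 contains 2×1000 (MM)
  866 contains 1×500 (D)
  366 contains 3×100 (CCC)
  66 contains 1×50 (L)
  16 contains 1×10 (X)
  6 contains 1×5 (V)
  1 contains 1×1 (I)

MMDCCCLXVI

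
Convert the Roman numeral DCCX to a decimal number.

DCCX: D=500, C=100, C=100, X=10
500 + 100 + 100 + 10 = 710

710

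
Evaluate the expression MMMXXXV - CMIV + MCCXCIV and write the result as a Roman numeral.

MMMXXXV = 3035, CMIV = 904, MCCXCIV = 1294
3035 - 904 = 2131
2131 + 1294 = 3425

MMMCDXXV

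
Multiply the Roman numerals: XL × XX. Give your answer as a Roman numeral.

XL = 40
XX = 20
40 × 20 = 800

DCCC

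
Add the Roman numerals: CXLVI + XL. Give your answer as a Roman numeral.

CXLVI = 146
XL = 40
146 + 40 = 186

CLXXXVI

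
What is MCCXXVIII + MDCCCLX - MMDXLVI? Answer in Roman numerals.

MCCXXVIII = 1228, MDCCCLX = 1860, MMDXLVI = 2546
1228 + 1860 = 3088
3088 - 2546 = 542

DXLII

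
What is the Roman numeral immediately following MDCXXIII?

MDCXXIII = 1623, so the next integer is 1623 + 1 = 1624

MDCXXIV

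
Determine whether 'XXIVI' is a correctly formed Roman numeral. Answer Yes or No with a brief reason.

'XXIVI': I cannot come right after the subtractive pair IV: once I is subtracted in IV, the next symbol must be smaller than I

No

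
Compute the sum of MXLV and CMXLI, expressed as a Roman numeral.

MXLV = 1045
CMXLI = 941
1045 + 941 = 1986

MCMLXXXVI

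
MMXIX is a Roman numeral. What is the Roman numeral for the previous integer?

MMXIX = 2019, so the previous integer is 2019 - 1 = 2018

MMXVIII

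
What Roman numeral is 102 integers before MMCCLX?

MMCCLX = 2260
2260 - 102 = 2158

MMCLVIII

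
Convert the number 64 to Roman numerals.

Convert 64 to Roman numerals:
  64 contains 1×50 (L)
  14 contains 1×10 (X)
  4 contains 1×4 (IV)

LXIV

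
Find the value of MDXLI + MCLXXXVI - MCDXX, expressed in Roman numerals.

MDXLI = 1541, MCLXXXVI = 1186, MCDXX = 1420
1541 + 1186 = 2727
2727 - 1420 = 1307

MCCCVII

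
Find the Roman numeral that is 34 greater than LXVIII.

LXVIII = 68
68 + 34 = 102

CII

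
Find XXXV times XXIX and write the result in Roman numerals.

XXXV = 35
XXIX = 29
35 × 29 = 1015

MXV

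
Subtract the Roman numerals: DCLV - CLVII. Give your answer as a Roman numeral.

DCLV = 655
CLVII = 157
655 - 157 = 498

CDXCVIII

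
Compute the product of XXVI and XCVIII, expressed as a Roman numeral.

XXVI = 26
XCVIII = 98
26 × 98 = 2548

MMDXLVIII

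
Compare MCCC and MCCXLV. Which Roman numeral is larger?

MCCC = 1300
MCCXLV = 1245
1300 is larger

MCCC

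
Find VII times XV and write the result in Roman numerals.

VII = 7
XV = 15
7 × 15 = 105

CV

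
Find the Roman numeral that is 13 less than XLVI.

XLVI = 46
46 - 13 = 33

XXXIII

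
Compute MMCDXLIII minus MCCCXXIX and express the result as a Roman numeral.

MMCDXLIII = 2443
MCCCXXIX = 1329
2443 - 1329 = 1114

MCXIV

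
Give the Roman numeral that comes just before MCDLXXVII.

MCDLXXVII = 1477, so the previous integer is 1477 - 1 = 1476

MCDLXXVI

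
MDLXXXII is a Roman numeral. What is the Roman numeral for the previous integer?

MDLXXXII = 1582; previous is 1581

MDLXXXI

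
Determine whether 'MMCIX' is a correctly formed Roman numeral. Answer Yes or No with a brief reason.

'MMCIX': Check the rules: uses only the symbols I, V, X, L, C, D, M; no symbol is repeated more than three times in a row; V, L and D each appear at most once; the only place a smaller symbol precedes a larger one is the allowed subtractive pair IX, the symbol right after such a pair (if any) is smaller than the pair's first symbol, and otherwise the values never increase from left to right. Value: M (1000) + M (1000) + C (100) + IX (9) = 2109. So it is a valid standard Roman numeral.

Yes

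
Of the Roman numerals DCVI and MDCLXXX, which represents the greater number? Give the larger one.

DCVI = 606
MDCLXXX = 1680
1680 is larger

MDCLXXX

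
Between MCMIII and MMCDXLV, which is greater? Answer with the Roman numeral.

MCMIII = 1903
MMCDXLV = 2445
2445 is larger

MMCDXLV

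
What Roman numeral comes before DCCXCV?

DCCXCV = 795, so the previous integer is 795 - 1 = 794

DCCXCIV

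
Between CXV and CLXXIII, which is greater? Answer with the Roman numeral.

CXV = 115
CLXXIII = 173
173 is larger

CLXXIII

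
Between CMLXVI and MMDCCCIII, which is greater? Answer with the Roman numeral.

CMLXVI = 966
MMDCCCIII = 2803
2803 is larger

MMDCCCIII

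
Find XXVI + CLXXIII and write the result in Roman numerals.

XXVI = 26
CLXXIII = 173
26 + 173 = 199

CXCIX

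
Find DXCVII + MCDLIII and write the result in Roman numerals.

DXCVII = 597
MCDLIII = 1453
597 + 1453 = 2050

MML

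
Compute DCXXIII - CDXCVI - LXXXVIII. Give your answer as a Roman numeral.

DCXXIII = 623, CDXCVI = 496, LXXXVIII = 88
623 - 496 = 127
127 - 88 = 39

XXXIX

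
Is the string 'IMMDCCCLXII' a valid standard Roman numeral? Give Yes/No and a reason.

'IMMDCCCLXII': Invalid subtractive combination: IM

No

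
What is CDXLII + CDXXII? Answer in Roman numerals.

CDXLII = 442
CDXXII = 422
442 + 422 = 864

DCCCLXIV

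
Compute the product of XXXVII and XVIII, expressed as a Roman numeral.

XXXVII = 37
XVIII = 18
37 × 18 = 666

DCLXVI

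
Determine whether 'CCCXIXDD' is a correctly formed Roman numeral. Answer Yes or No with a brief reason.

'CCCXIXDD': D should not appear more than once

No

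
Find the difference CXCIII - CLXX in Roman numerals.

CXCIII = 193
CLXX = 170
193 - 170 = 23

XXIII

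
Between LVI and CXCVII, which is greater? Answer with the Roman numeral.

LVI = 56
CXCVII = 197
197 is larger

CXCVII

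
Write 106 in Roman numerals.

Convert 106 to Roman numerals:
  106 contains 1×100 (C)
  6 contains 1×5 (V)
  1 contains 1×1 (I)

CVI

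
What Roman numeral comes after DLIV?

DLIV = 554, so the next integer is 554 + 1 = 555

DLV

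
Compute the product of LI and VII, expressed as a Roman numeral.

LI = 51
VII = 7
51 × 7 = 357

CCCLVII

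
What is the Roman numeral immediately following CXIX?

CXIX = 119, so the next integer is 119 + 1 = 120

CXX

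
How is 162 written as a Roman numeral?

Convert 162 to Roman numerals:
  162 contains 1×100 (C)
  62 contains 1×50 (L)
  12 contains 1×10 (X)
  2 contains 2×1 (II)

CLXII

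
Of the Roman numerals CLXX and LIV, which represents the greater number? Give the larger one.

CLXX = 170
LIV = 54
170 is larger

CLXX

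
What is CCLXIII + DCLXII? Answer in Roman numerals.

CCLXIII = 263
DCLXII = 662
263 + 662 = 925

CMXXV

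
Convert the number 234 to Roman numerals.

Convert 234 to Roman numerals:
  234 contains 2×100 (CC)
  34 contains 3×10 (XXX)
  4 contains 1×4 (IV)

CCXXXIV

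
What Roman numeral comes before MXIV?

MXIV = 1014, so the previous integer is 1014 - 1 = 1013

MXIII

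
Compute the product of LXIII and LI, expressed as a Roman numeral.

LXIII = 63
LI = 51
63 × 51 = 3213

MMMCCXIII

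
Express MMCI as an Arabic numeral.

MMCI: M=1000, M=1000, C=100, I=1
1000 + 1000 + 100 + 1 = 2101

2101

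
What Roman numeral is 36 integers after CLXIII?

CLXIII = 163
163 + 36 = 199

CXCIX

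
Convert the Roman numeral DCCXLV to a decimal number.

DCCXLV: D=500, C=100, C=100, XL=40, V=5
500 + 100 + 100 + 40 + 5 = 745

745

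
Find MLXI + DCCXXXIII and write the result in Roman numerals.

MLXI = 1061
DCCXXXIII = 733
1061 + 733 = 1794

MDCCXCIV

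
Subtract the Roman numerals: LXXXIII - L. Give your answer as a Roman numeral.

LXXXIII = 83
L = 50
83 - 50 = 33

XXXIII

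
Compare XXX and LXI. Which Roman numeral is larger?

XXX = 30
LXI = 61
61 is larger

LXI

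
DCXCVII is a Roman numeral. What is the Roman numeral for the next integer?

DCXCVII = 697; next is 698

DCXCVIII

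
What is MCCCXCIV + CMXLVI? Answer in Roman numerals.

MCCCXCIV = 1394
CMXLVI = 946
1394 + 946 = 2340

MMCCCXL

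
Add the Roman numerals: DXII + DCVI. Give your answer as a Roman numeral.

DXII = 512
DCVI = 606
512 + 606 = 1118

MCXVIII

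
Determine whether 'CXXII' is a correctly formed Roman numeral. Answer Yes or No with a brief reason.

'CXXII': Check the rules: uses only the symbols I, V, X, L, C, D, M; no symbol is repeated more than three times in a row; V, L and D each appear at most once; no smaller symbol precedes a larger one (values never increase from left to right). Value: C (100) + X (10) + X (10) + I (1) + I (1) = 122. So it is a valid standard Roman numeral.

Yes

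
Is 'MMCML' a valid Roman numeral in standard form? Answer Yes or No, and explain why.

'MMCML': Check the rules: uses only the symbols I, V, X, L, C, D, M; no symbol is repeated more than three times in a row; V, L and D each appear at most once; the only place a smaller symbol precedes a larger one is the allowed subtractive pair CM, the symbol right after such a pair (if any) is smaller than the pair's first symbol, and otherwise the values never increase from left to right. Value: M (1000) + M (1000) + CM (900) + L (50) = 2950. So it is a valid standard Roman numeral.

Yes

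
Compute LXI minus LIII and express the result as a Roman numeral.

LXI = 61
LIII = 53
61 - 53 = 8

VIII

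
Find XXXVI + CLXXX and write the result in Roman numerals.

XXXVI = 36
CLXXX = 180
36 + 180 = 216

CCXVI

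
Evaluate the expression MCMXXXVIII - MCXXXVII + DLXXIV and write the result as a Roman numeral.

MCMXXXVIII = 1938, MCXXXVII = 1137, DLXXIV = 574
1938 - 1137 = 801
801 + 574 = 1375

MCCCLXXV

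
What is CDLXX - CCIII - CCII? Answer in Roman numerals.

CDLXX = 470, CCIII = 203, CCII = 202
470 - 203 = 267
267 - 202 = 65

LXV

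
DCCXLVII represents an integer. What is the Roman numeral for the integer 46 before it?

DCCXLVII = 747
747 - 46 = 701

DCCI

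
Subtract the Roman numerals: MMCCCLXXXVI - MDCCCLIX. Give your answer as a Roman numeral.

MMCCCLXXXVI = 2386
MDCCCLIX = 1859
2386 - 1859 = 527

DXXVII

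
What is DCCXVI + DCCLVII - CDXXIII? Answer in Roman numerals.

DCCXVI = 716, DCCLVII = 757, CDXXIII = 423
716 + 757 = 1473
1473 - 423 = 1050

ML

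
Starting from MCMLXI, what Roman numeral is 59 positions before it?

MCMLXI = 1961
1961 - 59 = 1902

MCMII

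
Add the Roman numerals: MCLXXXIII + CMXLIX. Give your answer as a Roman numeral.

MCLXXXIII = 1183
CMXLIX = 949
1183 + 949 = 2132

MMCXXXII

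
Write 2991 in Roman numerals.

Convert 2991 to Roman numerals:
  2991 contains 2×1000 (MM)
  991 contains 1×900 (CM)
  91 contains 1×90 (XC)
  1 contains 1×1 (I)

MMCMXCI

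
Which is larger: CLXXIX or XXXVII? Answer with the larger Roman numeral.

CLXXIX = 179
XXXVII = 37
179 is larger

CLXXIX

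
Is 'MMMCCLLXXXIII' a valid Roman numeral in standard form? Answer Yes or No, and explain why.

'MMMCCLLXXXIII': L should not appear more than once

No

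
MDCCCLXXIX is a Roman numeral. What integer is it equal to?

MDCCCLXXIX: M=1000, D=500, C=100, C=100, C=100, L=50, X=10, X=10, IX=9
1000 + 500 + 100 + 100 + 100 + 50 + 10 + 10 + 9 = 1879

1879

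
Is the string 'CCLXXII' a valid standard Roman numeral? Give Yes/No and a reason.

'CCLXXII': Check the rules: uses only the symbols I, V, X, L, C, D, M; no symbol is repeated more than three times in a row; V, L and D each appear at most once; no smaller symbol precedes a larger one (values never increase from left to right). Value: C (100) + C (100) + L (50) + X (10) + X (10) + I (1) + I (1) = 272. So it is a valid standard Roman numeral.

Yes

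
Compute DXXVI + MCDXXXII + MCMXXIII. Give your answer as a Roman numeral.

DXXVI = 526, MCDXXXII = 1432, MCMXXIII = 1923
526 + 1432 = 1958
1958 + 1923 = 3881

MMMDCCCLXXXI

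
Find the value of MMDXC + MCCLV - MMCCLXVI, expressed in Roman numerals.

MMDXC = 2590, MCCLV = 1255, MMCCLXVI = 2266
2590 + 1255 = 3845
3845 - 2266 = 1579

MDLXXIX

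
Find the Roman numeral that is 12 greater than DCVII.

DCVII = 607
607 + 12 = 619

DCXIX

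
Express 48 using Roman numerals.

Convert 48 to Roman numerals:
  48 contains 1×40 (XL)
  8 contains 1×5 (V)
  3 contains 3×1 (III)

XLVIII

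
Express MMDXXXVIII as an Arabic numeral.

MMDXXXVIII: M=1000, M=1000, D=500, X=10, X=10, X=10, V=5, I=1, I=1, I=1
1000 + 1000 + 500 + 10 + 10 + 10 + 5 + 1 + 1 + 1 = 2538

2538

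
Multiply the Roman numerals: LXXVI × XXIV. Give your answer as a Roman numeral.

LXXVI = 76
XXIV = 24
76 × 24 = 1824

MDCCCXXIV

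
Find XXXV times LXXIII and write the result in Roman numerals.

XXXV = 35
LXXIII = 73
35 × 73 = 2555

MMDLV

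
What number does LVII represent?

LVII: L=50, V=5, I=1, I=1
50 + 5 + 1 + 1 = 57

57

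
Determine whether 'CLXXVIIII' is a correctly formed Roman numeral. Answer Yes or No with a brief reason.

'CLXXVIIII': More than 3 consecutive I's

No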